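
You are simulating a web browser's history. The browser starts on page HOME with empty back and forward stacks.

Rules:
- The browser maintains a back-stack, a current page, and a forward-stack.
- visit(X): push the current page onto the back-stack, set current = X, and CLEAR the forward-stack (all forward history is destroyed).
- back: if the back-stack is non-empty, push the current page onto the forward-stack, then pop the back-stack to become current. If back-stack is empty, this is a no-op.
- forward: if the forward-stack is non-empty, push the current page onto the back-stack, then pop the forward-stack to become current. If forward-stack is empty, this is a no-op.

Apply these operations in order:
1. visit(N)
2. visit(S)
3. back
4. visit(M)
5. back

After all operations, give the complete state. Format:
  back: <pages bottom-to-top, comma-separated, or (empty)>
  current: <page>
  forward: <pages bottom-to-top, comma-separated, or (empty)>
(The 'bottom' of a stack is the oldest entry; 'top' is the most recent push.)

Answer: back: HOME
current: N
forward: M

Derivation:
After 1 (visit(N)): cur=N back=1 fwd=0
After 2 (visit(S)): cur=S back=2 fwd=0
After 3 (back): cur=N back=1 fwd=1
After 4 (visit(M)): cur=M back=2 fwd=0
After 5 (back): cur=N back=1 fwd=1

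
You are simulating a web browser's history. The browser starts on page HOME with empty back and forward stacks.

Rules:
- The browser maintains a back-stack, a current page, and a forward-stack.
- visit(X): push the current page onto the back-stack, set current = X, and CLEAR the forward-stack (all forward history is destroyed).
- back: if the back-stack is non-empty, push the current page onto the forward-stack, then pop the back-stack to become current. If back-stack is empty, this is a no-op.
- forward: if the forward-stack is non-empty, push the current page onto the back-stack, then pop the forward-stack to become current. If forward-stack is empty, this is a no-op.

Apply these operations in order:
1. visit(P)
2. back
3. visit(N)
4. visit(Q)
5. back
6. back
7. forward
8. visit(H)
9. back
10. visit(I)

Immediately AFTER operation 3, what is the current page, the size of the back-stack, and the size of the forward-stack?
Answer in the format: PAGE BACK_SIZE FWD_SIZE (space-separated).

After 1 (visit(P)): cur=P back=1 fwd=0
After 2 (back): cur=HOME back=0 fwd=1
After 3 (visit(N)): cur=N back=1 fwd=0

N 1 0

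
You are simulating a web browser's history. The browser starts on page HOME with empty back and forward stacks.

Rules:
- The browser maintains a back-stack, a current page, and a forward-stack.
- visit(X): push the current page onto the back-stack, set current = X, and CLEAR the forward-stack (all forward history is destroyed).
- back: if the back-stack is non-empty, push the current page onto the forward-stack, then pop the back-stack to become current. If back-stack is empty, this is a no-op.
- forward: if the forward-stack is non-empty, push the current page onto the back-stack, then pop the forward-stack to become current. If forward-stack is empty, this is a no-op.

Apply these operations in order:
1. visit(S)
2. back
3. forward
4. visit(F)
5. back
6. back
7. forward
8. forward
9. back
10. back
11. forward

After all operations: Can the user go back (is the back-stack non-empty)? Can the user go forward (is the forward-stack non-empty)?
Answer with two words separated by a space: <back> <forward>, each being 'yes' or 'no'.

After 1 (visit(S)): cur=S back=1 fwd=0
After 2 (back): cur=HOME back=0 fwd=1
After 3 (forward): cur=S back=1 fwd=0
After 4 (visit(F)): cur=F back=2 fwd=0
After 5 (back): cur=S back=1 fwd=1
After 6 (back): cur=HOME back=0 fwd=2
After 7 (forward): cur=S back=1 fwd=1
After 8 (forward): cur=F back=2 fwd=0
After 9 (back): cur=S back=1 fwd=1
After 10 (back): cur=HOME back=0 fwd=2
After 11 (forward): cur=S back=1 fwd=1

Answer: yes yes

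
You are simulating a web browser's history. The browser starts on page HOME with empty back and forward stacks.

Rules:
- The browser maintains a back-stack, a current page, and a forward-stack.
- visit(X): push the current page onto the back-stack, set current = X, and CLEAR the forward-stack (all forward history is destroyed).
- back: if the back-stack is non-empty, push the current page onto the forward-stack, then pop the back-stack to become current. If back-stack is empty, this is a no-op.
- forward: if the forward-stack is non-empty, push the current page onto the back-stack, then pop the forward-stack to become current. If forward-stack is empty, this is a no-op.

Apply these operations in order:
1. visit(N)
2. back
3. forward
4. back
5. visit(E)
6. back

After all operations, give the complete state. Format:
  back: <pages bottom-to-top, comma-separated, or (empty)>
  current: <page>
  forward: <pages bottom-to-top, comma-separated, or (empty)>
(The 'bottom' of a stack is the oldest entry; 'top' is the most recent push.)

After 1 (visit(N)): cur=N back=1 fwd=0
After 2 (back): cur=HOME back=0 fwd=1
After 3 (forward): cur=N back=1 fwd=0
After 4 (back): cur=HOME back=0 fwd=1
After 5 (visit(E)): cur=E back=1 fwd=0
After 6 (back): cur=HOME back=0 fwd=1

Answer: back: (empty)
current: HOME
forward: E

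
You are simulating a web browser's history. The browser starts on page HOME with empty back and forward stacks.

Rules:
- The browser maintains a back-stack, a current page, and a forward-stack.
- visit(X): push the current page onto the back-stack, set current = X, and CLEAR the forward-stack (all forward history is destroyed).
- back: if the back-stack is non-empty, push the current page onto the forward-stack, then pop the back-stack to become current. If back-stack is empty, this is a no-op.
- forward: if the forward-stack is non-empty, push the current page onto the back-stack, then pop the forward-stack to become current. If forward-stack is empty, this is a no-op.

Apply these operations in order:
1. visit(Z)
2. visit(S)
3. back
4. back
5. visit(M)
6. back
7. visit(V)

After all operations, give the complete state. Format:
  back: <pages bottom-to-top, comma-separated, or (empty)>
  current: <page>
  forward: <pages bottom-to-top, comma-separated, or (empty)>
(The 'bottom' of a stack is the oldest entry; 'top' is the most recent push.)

Answer: back: HOME
current: V
forward: (empty)

Derivation:
After 1 (visit(Z)): cur=Z back=1 fwd=0
After 2 (visit(S)): cur=S back=2 fwd=0
After 3 (back): cur=Z back=1 fwd=1
After 4 (back): cur=HOME back=0 fwd=2
After 5 (visit(M)): cur=M back=1 fwd=0
After 6 (back): cur=HOME back=0 fwd=1
After 7 (visit(V)): cur=V back=1 fwd=0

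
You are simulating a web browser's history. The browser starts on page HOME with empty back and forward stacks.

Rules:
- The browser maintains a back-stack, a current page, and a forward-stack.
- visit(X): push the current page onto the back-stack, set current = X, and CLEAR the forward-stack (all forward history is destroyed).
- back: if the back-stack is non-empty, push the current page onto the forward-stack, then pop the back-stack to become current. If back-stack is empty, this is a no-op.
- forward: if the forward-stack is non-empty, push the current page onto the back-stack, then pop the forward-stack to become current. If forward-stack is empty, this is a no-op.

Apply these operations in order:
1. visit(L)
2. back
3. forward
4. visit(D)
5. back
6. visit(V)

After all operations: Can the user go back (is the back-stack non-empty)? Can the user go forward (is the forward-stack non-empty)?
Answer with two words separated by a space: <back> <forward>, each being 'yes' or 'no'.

After 1 (visit(L)): cur=L back=1 fwd=0
After 2 (back): cur=HOME back=0 fwd=1
After 3 (forward): cur=L back=1 fwd=0
After 4 (visit(D)): cur=D back=2 fwd=0
After 5 (back): cur=L back=1 fwd=1
After 6 (visit(V)): cur=V back=2 fwd=0

Answer: yes no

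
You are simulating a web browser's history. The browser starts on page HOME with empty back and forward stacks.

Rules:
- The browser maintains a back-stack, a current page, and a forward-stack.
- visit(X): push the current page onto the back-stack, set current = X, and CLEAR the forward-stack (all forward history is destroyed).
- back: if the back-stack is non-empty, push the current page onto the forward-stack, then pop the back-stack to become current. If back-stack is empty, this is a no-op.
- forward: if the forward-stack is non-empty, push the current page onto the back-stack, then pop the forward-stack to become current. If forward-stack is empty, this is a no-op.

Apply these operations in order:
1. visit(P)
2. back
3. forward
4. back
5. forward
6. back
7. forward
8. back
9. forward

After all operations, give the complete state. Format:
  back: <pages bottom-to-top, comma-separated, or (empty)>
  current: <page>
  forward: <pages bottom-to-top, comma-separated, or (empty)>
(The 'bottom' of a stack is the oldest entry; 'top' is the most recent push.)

Answer: back: HOME
current: P
forward: (empty)

Derivation:
After 1 (visit(P)): cur=P back=1 fwd=0
After 2 (back): cur=HOME back=0 fwd=1
After 3 (forward): cur=P back=1 fwd=0
After 4 (back): cur=HOME back=0 fwd=1
After 5 (forward): cur=P back=1 fwd=0
After 6 (back): cur=HOME back=0 fwd=1
After 7 (forward): cur=P back=1 fwd=0
After 8 (back): cur=HOME back=0 fwd=1
After 9 (forward): cur=P back=1 fwd=0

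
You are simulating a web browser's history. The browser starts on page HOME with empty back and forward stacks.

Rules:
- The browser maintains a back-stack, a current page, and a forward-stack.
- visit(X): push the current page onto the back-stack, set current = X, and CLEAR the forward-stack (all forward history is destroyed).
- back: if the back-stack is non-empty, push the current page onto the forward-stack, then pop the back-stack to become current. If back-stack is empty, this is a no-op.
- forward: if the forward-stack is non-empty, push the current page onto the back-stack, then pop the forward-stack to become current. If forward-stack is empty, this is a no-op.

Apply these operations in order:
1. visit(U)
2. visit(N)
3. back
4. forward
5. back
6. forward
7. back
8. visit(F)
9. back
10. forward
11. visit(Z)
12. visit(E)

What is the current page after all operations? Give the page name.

Answer: E

Derivation:
After 1 (visit(U)): cur=U back=1 fwd=0
After 2 (visit(N)): cur=N back=2 fwd=0
After 3 (back): cur=U back=1 fwd=1
After 4 (forward): cur=N back=2 fwd=0
After 5 (back): cur=U back=1 fwd=1
After 6 (forward): cur=N back=2 fwd=0
After 7 (back): cur=U back=1 fwd=1
After 8 (visit(F)): cur=F back=2 fwd=0
After 9 (back): cur=U back=1 fwd=1
After 10 (forward): cur=F back=2 fwd=0
After 11 (visit(Z)): cur=Z back=3 fwd=0
After 12 (visit(E)): cur=E back=4 fwd=0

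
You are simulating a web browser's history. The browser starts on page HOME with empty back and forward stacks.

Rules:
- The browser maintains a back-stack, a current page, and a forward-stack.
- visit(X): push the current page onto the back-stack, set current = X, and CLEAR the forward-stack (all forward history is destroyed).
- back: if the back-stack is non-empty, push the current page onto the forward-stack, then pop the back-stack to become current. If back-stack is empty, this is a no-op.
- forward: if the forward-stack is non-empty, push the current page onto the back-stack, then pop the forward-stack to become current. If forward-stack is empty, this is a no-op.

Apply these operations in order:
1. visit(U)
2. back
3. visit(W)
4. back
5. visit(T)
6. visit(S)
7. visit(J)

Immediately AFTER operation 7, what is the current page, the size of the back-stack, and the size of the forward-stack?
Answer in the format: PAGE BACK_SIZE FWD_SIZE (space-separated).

After 1 (visit(U)): cur=U back=1 fwd=0
After 2 (back): cur=HOME back=0 fwd=1
After 3 (visit(W)): cur=W back=1 fwd=0
After 4 (back): cur=HOME back=0 fwd=1
After 5 (visit(T)): cur=T back=1 fwd=0
After 6 (visit(S)): cur=S back=2 fwd=0
After 7 (visit(J)): cur=J back=3 fwd=0

J 3 0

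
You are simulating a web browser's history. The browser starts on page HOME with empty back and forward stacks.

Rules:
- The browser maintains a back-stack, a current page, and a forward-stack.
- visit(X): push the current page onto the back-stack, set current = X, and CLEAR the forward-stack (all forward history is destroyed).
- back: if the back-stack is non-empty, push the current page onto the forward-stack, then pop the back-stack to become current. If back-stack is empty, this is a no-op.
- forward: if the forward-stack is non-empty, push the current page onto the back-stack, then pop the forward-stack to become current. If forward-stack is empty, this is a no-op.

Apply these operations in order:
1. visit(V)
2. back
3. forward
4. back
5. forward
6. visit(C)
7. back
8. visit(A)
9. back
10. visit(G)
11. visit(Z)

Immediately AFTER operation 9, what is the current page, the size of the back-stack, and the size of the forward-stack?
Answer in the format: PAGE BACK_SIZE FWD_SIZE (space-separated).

After 1 (visit(V)): cur=V back=1 fwd=0
After 2 (back): cur=HOME back=0 fwd=1
After 3 (forward): cur=V back=1 fwd=0
After 4 (back): cur=HOME back=0 fwd=1
After 5 (forward): cur=V back=1 fwd=0
After 6 (visit(C)): cur=C back=2 fwd=0
After 7 (back): cur=V back=1 fwd=1
After 8 (visit(A)): cur=A back=2 fwd=0
After 9 (back): cur=V back=1 fwd=1

V 1 1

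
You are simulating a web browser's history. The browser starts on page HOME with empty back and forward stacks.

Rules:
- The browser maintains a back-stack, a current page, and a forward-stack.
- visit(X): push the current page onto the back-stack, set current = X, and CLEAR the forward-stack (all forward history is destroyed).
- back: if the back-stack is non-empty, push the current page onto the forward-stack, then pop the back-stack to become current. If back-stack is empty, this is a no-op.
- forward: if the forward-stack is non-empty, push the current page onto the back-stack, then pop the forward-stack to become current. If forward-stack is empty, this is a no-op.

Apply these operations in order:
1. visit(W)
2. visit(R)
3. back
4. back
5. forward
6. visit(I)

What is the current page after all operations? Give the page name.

After 1 (visit(W)): cur=W back=1 fwd=0
After 2 (visit(R)): cur=R back=2 fwd=0
After 3 (back): cur=W back=1 fwd=1
After 4 (back): cur=HOME back=0 fwd=2
After 5 (forward): cur=W back=1 fwd=1
After 6 (visit(I)): cur=I back=2 fwd=0

Answer: I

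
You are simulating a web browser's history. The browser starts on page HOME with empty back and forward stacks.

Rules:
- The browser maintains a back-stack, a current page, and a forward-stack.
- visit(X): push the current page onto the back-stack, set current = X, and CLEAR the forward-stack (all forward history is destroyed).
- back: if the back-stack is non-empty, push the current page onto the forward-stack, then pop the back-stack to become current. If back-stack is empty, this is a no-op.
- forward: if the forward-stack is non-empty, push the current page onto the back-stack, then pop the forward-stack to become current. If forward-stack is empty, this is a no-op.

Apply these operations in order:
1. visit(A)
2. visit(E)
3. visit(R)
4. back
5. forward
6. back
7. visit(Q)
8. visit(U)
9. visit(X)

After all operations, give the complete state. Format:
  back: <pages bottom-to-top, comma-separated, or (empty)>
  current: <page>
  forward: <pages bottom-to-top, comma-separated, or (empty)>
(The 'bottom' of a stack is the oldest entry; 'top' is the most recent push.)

After 1 (visit(A)): cur=A back=1 fwd=0
After 2 (visit(E)): cur=E back=2 fwd=0
After 3 (visit(R)): cur=R back=3 fwd=0
After 4 (back): cur=E back=2 fwd=1
After 5 (forward): cur=R back=3 fwd=0
After 6 (back): cur=E back=2 fwd=1
After 7 (visit(Q)): cur=Q back=3 fwd=0
After 8 (visit(U)): cur=U back=4 fwd=0
After 9 (visit(X)): cur=X back=5 fwd=0

Answer: back: HOME,A,E,Q,U
current: X
forward: (empty)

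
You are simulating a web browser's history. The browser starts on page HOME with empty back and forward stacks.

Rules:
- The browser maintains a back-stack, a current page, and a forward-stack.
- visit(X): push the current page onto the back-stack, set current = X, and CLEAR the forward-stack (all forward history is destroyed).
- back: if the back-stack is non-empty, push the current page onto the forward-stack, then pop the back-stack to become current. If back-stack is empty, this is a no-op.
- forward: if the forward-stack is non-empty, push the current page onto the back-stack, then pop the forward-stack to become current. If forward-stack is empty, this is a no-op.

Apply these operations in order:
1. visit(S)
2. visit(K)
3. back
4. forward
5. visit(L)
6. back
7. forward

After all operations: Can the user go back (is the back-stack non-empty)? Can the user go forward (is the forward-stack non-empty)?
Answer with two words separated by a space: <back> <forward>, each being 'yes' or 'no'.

After 1 (visit(S)): cur=S back=1 fwd=0
After 2 (visit(K)): cur=K back=2 fwd=0
After 3 (back): cur=S back=1 fwd=1
After 4 (forward): cur=K back=2 fwd=0
After 5 (visit(L)): cur=L back=3 fwd=0
After 6 (back): cur=K back=2 fwd=1
After 7 (forward): cur=L back=3 fwd=0

Answer: yes no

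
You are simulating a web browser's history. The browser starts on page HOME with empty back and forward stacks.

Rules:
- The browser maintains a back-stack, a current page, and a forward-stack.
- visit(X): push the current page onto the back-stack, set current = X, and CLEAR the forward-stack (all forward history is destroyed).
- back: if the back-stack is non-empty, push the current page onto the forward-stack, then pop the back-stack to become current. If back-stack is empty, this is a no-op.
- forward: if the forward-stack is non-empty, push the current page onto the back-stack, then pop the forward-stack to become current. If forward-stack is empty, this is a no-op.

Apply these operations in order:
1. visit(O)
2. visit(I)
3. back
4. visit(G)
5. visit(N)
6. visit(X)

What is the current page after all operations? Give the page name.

After 1 (visit(O)): cur=O back=1 fwd=0
After 2 (visit(I)): cur=I back=2 fwd=0
After 3 (back): cur=O back=1 fwd=1
After 4 (visit(G)): cur=G back=2 fwd=0
After 5 (visit(N)): cur=N back=3 fwd=0
After 6 (visit(X)): cur=X back=4 fwd=0

Answer: X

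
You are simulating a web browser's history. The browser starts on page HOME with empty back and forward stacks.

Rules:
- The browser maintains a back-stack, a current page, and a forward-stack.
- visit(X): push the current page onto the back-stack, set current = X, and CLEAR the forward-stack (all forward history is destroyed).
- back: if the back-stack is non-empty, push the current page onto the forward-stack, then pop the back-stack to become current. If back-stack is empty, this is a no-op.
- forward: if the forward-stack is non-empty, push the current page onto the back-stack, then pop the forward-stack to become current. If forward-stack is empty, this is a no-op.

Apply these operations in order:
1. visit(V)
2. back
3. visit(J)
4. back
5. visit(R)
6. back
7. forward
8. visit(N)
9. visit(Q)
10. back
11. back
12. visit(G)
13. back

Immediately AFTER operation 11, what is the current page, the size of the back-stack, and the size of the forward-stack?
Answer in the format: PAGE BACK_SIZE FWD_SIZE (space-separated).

After 1 (visit(V)): cur=V back=1 fwd=0
After 2 (back): cur=HOME back=0 fwd=1
After 3 (visit(J)): cur=J back=1 fwd=0
After 4 (back): cur=HOME back=0 fwd=1
After 5 (visit(R)): cur=R back=1 fwd=0
After 6 (back): cur=HOME back=0 fwd=1
After 7 (forward): cur=R back=1 fwd=0
After 8 (visit(N)): cur=N back=2 fwd=0
After 9 (visit(Q)): cur=Q back=3 fwd=0
After 10 (back): cur=N back=2 fwd=1
After 11 (back): cur=R back=1 fwd=2

R 1 2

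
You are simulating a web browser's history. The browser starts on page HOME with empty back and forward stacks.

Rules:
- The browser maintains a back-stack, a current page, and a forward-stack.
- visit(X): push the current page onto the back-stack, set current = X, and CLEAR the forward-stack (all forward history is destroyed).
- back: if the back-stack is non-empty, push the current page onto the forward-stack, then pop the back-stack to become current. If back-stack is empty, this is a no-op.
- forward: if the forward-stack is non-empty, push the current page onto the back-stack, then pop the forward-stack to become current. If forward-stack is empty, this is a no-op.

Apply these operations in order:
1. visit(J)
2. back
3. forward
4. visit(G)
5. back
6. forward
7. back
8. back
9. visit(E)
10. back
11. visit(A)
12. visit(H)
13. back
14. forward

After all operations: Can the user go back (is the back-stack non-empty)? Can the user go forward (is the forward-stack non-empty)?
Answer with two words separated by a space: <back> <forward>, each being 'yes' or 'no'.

Answer: yes no

Derivation:
After 1 (visit(J)): cur=J back=1 fwd=0
After 2 (back): cur=HOME back=0 fwd=1
After 3 (forward): cur=J back=1 fwd=0
After 4 (visit(G)): cur=G back=2 fwd=0
After 5 (back): cur=J back=1 fwd=1
After 6 (forward): cur=G back=2 fwd=0
After 7 (back): cur=J back=1 fwd=1
After 8 (back): cur=HOME back=0 fwd=2
After 9 (visit(E)): cur=E back=1 fwd=0
After 10 (back): cur=HOME back=0 fwd=1
After 11 (visit(A)): cur=A back=1 fwd=0
After 12 (visit(H)): cur=H back=2 fwd=0
After 13 (back): cur=A back=1 fwd=1
After 14 (forward): cur=H back=2 fwd=0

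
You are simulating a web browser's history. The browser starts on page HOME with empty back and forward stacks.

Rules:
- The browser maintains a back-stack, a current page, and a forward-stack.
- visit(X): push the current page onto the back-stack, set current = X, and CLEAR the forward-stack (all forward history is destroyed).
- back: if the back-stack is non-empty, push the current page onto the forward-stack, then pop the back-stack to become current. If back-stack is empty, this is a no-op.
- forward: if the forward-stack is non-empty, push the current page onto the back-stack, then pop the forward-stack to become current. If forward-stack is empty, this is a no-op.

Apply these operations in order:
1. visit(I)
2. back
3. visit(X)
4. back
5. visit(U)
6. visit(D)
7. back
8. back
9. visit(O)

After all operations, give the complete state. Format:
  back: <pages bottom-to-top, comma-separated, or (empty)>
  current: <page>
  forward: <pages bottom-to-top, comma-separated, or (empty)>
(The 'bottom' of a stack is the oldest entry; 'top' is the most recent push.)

Answer: back: HOME
current: O
forward: (empty)

Derivation:
After 1 (visit(I)): cur=I back=1 fwd=0
After 2 (back): cur=HOME back=0 fwd=1
After 3 (visit(X)): cur=X back=1 fwd=0
After 4 (back): cur=HOME back=0 fwd=1
After 5 (visit(U)): cur=U back=1 fwd=0
After 6 (visit(D)): cur=D back=2 fwd=0
After 7 (back): cur=U back=1 fwd=1
After 8 (back): cur=HOME back=0 fwd=2
After 9 (visit(O)): cur=O back=1 fwd=0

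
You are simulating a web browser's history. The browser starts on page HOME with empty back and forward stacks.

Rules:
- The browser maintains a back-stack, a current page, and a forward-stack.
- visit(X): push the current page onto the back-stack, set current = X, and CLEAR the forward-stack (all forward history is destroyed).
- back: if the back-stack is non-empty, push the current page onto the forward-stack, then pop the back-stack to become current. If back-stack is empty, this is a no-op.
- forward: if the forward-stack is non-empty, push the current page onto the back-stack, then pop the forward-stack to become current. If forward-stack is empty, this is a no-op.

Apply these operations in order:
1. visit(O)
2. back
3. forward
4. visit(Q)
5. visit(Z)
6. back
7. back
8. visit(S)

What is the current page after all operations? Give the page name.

After 1 (visit(O)): cur=O back=1 fwd=0
After 2 (back): cur=HOME back=0 fwd=1
After 3 (forward): cur=O back=1 fwd=0
After 4 (visit(Q)): cur=Q back=2 fwd=0
After 5 (visit(Z)): cur=Z back=3 fwd=0
After 6 (back): cur=Q back=2 fwd=1
After 7 (back): cur=O back=1 fwd=2
After 8 (visit(S)): cur=S back=2 fwd=0

Answer: S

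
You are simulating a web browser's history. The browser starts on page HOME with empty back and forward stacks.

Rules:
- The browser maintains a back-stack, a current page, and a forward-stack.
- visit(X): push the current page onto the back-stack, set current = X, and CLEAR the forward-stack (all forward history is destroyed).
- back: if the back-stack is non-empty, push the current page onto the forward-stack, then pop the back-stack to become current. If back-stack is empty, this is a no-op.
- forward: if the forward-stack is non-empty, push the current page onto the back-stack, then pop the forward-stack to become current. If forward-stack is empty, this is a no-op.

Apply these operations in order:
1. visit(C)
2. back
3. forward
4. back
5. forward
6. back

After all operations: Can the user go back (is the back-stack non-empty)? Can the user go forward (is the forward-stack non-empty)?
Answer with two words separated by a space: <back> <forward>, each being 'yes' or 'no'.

After 1 (visit(C)): cur=C back=1 fwd=0
After 2 (back): cur=HOME back=0 fwd=1
After 3 (forward): cur=C back=1 fwd=0
After 4 (back): cur=HOME back=0 fwd=1
After 5 (forward): cur=C back=1 fwd=0
After 6 (back): cur=HOME back=0 fwd=1

Answer: no yes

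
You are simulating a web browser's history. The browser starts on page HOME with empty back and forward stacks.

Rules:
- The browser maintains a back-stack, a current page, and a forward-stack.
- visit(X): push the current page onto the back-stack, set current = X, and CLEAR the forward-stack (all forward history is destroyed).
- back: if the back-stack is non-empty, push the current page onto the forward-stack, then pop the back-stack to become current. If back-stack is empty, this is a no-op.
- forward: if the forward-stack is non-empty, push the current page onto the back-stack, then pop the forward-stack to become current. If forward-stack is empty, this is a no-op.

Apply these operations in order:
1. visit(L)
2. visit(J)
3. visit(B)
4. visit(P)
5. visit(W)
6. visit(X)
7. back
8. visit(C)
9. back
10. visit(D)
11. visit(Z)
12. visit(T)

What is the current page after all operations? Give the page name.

After 1 (visit(L)): cur=L back=1 fwd=0
After 2 (visit(J)): cur=J back=2 fwd=0
After 3 (visit(B)): cur=B back=3 fwd=0
After 4 (visit(P)): cur=P back=4 fwd=0
After 5 (visit(W)): cur=W back=5 fwd=0
After 6 (visit(X)): cur=X back=6 fwd=0
After 7 (back): cur=W back=5 fwd=1
After 8 (visit(C)): cur=C back=6 fwd=0
After 9 (back): cur=W back=5 fwd=1
After 10 (visit(D)): cur=D back=6 fwd=0
After 11 (visit(Z)): cur=Z back=7 fwd=0
After 12 (visit(T)): cur=T back=8 fwd=0

Answer: T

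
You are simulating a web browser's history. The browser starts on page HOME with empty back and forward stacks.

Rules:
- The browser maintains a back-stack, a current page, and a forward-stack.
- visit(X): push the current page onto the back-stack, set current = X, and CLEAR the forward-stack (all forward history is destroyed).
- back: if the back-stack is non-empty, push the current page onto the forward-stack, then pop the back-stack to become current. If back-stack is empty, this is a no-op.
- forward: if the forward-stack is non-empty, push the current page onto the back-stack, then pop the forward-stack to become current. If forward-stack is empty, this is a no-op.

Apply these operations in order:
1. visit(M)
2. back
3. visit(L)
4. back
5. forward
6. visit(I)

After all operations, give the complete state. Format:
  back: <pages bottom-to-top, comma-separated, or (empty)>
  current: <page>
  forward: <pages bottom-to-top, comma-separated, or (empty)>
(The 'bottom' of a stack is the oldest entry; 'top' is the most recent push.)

After 1 (visit(M)): cur=M back=1 fwd=0
After 2 (back): cur=HOME back=0 fwd=1
After 3 (visit(L)): cur=L back=1 fwd=0
After 4 (back): cur=HOME back=0 fwd=1
After 5 (forward): cur=L back=1 fwd=0
After 6 (visit(I)): cur=I back=2 fwd=0

Answer: back: HOME,L
current: I
forward: (empty)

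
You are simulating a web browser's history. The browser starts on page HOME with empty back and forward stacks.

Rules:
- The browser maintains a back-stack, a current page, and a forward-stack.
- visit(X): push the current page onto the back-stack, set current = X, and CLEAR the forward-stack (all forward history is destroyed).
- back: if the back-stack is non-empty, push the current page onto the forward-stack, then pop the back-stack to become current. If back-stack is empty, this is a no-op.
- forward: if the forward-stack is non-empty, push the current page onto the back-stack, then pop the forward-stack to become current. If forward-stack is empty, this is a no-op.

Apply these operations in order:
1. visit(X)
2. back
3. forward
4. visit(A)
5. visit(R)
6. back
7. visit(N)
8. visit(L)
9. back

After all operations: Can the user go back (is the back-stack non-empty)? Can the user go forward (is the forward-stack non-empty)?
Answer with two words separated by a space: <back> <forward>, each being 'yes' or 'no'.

Answer: yes yes

Derivation:
After 1 (visit(X)): cur=X back=1 fwd=0
After 2 (back): cur=HOME back=0 fwd=1
After 3 (forward): cur=X back=1 fwd=0
After 4 (visit(A)): cur=A back=2 fwd=0
After 5 (visit(R)): cur=R back=3 fwd=0
After 6 (back): cur=A back=2 fwd=1
After 7 (visit(N)): cur=N back=3 fwd=0
After 8 (visit(L)): cur=L back=4 fwd=0
After 9 (back): cur=N back=3 fwd=1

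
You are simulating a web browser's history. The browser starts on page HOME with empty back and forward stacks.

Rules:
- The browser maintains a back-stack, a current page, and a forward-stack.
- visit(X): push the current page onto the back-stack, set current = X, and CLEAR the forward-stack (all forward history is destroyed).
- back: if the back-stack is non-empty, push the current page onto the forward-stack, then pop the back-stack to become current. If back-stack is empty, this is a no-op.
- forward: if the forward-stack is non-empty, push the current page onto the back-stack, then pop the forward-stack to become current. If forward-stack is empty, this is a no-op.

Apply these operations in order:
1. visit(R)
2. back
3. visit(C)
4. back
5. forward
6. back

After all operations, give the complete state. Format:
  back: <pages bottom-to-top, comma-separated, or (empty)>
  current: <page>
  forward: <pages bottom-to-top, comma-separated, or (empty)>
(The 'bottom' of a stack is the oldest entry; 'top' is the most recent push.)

Answer: back: (empty)
current: HOME
forward: C

Derivation:
After 1 (visit(R)): cur=R back=1 fwd=0
After 2 (back): cur=HOME back=0 fwd=1
After 3 (visit(C)): cur=C back=1 fwd=0
After 4 (back): cur=HOME back=0 fwd=1
After 5 (forward): cur=C back=1 fwd=0
After 6 (back): cur=HOME back=0 fwd=1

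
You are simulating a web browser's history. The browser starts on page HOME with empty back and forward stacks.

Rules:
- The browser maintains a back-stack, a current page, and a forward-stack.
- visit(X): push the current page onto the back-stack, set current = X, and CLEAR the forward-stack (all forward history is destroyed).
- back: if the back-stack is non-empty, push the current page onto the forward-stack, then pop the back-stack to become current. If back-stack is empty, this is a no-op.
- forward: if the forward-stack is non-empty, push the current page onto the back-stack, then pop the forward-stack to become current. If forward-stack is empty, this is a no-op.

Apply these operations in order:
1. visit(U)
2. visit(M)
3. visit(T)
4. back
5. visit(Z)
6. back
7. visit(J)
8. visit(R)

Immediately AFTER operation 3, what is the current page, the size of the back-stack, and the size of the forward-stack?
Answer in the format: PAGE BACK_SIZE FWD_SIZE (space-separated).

After 1 (visit(U)): cur=U back=1 fwd=0
After 2 (visit(M)): cur=M back=2 fwd=0
After 3 (visit(T)): cur=T back=3 fwd=0

T 3 0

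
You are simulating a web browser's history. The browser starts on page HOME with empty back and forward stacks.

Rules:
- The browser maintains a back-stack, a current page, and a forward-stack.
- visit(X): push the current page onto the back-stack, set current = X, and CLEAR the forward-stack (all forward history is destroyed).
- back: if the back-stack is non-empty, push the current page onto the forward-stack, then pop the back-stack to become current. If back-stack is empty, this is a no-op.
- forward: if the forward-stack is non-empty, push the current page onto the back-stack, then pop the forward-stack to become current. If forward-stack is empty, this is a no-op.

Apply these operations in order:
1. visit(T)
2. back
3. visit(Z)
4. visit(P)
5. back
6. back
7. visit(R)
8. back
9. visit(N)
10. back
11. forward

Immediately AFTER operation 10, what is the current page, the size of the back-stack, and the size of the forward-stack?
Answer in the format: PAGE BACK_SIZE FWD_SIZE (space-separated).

After 1 (visit(T)): cur=T back=1 fwd=0
After 2 (back): cur=HOME back=0 fwd=1
After 3 (visit(Z)): cur=Z back=1 fwd=0
After 4 (visit(P)): cur=P back=2 fwd=0
After 5 (back): cur=Z back=1 fwd=1
After 6 (back): cur=HOME back=0 fwd=2
After 7 (visit(R)): cur=R back=1 fwd=0
After 8 (back): cur=HOME back=0 fwd=1
After 9 (visit(N)): cur=N back=1 fwd=0
After 10 (back): cur=HOME back=0 fwd=1

HOME 0 1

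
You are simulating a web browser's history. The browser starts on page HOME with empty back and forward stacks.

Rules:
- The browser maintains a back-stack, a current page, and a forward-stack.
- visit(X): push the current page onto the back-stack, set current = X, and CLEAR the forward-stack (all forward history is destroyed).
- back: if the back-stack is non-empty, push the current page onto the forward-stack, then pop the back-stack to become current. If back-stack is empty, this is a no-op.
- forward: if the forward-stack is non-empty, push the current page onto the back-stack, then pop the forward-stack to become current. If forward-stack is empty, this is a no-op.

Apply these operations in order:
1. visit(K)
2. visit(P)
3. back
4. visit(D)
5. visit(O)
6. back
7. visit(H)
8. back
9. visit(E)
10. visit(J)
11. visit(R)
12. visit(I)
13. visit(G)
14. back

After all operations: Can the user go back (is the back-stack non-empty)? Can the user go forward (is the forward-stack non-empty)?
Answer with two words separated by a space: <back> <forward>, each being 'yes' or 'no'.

Answer: yes yes

Derivation:
After 1 (visit(K)): cur=K back=1 fwd=0
After 2 (visit(P)): cur=P back=2 fwd=0
After 3 (back): cur=K back=1 fwd=1
After 4 (visit(D)): cur=D back=2 fwd=0
After 5 (visit(O)): cur=O back=3 fwd=0
After 6 (back): cur=D back=2 fwd=1
After 7 (visit(H)): cur=H back=3 fwd=0
After 8 (back): cur=D back=2 fwd=1
After 9 (visit(E)): cur=E back=3 fwd=0
After 10 (visit(J)): cur=J back=4 fwd=0
After 11 (visit(R)): cur=R back=5 fwd=0
After 12 (visit(I)): cur=I back=6 fwd=0
After 13 (visit(G)): cur=G back=7 fwd=0
After 14 (back): cur=I back=6 fwd=1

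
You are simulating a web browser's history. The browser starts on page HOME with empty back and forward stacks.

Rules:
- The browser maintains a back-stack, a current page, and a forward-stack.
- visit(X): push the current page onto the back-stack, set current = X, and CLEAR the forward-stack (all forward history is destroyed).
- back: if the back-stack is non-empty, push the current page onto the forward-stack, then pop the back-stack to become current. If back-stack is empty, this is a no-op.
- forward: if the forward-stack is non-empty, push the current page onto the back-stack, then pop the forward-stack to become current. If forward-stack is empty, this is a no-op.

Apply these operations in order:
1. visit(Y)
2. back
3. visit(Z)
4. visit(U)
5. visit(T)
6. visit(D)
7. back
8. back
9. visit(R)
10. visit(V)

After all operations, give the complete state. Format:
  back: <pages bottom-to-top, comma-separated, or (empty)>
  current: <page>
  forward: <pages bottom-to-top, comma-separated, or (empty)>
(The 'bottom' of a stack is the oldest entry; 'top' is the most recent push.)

Answer: back: HOME,Z,U,R
current: V
forward: (empty)

Derivation:
After 1 (visit(Y)): cur=Y back=1 fwd=0
After 2 (back): cur=HOME back=0 fwd=1
After 3 (visit(Z)): cur=Z back=1 fwd=0
After 4 (visit(U)): cur=U back=2 fwd=0
After 5 (visit(T)): cur=T back=3 fwd=0
After 6 (visit(D)): cur=D back=4 fwd=0
After 7 (back): cur=T back=3 fwd=1
After 8 (back): cur=U back=2 fwd=2
After 9 (visit(R)): cur=R back=3 fwd=0
After 10 (visit(V)): cur=V back=4 fwd=0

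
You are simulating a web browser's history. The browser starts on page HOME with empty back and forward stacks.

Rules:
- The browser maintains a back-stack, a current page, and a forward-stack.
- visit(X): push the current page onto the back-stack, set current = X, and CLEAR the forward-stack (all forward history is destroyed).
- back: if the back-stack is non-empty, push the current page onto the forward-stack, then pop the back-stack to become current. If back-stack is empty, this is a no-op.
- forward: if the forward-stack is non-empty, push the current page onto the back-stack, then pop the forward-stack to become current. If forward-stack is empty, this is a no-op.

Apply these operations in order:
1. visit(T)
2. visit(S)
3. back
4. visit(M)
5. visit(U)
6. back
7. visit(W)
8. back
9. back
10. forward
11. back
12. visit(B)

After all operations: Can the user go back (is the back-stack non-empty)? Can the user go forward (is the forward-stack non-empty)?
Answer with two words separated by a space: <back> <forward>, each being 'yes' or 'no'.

Answer: yes no

Derivation:
After 1 (visit(T)): cur=T back=1 fwd=0
After 2 (visit(S)): cur=S back=2 fwd=0
After 3 (back): cur=T back=1 fwd=1
After 4 (visit(M)): cur=M back=2 fwd=0
After 5 (visit(U)): cur=U back=3 fwd=0
After 6 (back): cur=M back=2 fwd=1
After 7 (visit(W)): cur=W back=3 fwd=0
After 8 (back): cur=M back=2 fwd=1
After 9 (back): cur=T back=1 fwd=2
After 10 (forward): cur=M back=2 fwd=1
After 11 (back): cur=T back=1 fwd=2
After 12 (visit(B)): cur=B back=2 fwd=0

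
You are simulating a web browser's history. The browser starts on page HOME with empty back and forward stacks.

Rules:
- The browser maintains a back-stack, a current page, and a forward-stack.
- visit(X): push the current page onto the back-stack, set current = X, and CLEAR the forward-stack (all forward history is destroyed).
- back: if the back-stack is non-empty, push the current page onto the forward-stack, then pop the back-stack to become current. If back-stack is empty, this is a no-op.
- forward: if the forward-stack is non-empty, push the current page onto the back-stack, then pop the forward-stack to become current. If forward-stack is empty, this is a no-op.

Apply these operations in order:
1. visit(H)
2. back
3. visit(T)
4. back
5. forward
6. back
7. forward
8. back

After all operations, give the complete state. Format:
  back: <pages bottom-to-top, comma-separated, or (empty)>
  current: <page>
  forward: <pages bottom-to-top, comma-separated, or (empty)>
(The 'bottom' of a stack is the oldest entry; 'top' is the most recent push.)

After 1 (visit(H)): cur=H back=1 fwd=0
After 2 (back): cur=HOME back=0 fwd=1
After 3 (visit(T)): cur=T back=1 fwd=0
After 4 (back): cur=HOME back=0 fwd=1
After 5 (forward): cur=T back=1 fwd=0
After 6 (back): cur=HOME back=0 fwd=1
After 7 (forward): cur=T back=1 fwd=0
After 8 (back): cur=HOME back=0 fwd=1

Answer: back: (empty)
current: HOME
forward: T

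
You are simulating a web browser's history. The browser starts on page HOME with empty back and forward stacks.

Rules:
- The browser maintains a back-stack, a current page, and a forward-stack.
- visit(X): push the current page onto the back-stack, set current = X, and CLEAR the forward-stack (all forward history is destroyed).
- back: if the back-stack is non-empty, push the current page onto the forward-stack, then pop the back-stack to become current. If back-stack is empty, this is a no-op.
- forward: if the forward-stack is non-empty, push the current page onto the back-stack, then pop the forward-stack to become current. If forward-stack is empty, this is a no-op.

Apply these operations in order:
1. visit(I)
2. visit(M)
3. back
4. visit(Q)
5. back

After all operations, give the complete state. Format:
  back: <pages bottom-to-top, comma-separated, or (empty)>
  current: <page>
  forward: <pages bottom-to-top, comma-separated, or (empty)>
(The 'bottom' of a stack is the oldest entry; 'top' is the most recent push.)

Answer: back: HOME
current: I
forward: Q

Derivation:
After 1 (visit(I)): cur=I back=1 fwd=0
After 2 (visit(M)): cur=M back=2 fwd=0
After 3 (back): cur=I back=1 fwd=1
After 4 (visit(Q)): cur=Q back=2 fwd=0
After 5 (back): cur=I back=1 fwd=1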